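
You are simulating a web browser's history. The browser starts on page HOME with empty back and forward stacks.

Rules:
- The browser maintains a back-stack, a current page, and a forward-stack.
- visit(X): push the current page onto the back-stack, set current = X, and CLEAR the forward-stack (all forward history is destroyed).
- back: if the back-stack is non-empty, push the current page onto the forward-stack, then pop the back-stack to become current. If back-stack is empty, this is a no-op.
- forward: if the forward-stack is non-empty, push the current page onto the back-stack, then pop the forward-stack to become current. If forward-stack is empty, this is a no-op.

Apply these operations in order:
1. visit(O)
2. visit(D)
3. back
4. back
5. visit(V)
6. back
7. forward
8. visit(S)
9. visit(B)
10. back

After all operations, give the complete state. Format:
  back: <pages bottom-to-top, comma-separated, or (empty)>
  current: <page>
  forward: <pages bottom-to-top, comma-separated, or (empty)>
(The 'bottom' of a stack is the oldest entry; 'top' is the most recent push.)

After 1 (visit(O)): cur=O back=1 fwd=0
After 2 (visit(D)): cur=D back=2 fwd=0
After 3 (back): cur=O back=1 fwd=1
After 4 (back): cur=HOME back=0 fwd=2
After 5 (visit(V)): cur=V back=1 fwd=0
After 6 (back): cur=HOME back=0 fwd=1
After 7 (forward): cur=V back=1 fwd=0
After 8 (visit(S)): cur=S back=2 fwd=0
After 9 (visit(B)): cur=B back=3 fwd=0
After 10 (back): cur=S back=2 fwd=1

Answer: back: HOME,V
current: S
forward: B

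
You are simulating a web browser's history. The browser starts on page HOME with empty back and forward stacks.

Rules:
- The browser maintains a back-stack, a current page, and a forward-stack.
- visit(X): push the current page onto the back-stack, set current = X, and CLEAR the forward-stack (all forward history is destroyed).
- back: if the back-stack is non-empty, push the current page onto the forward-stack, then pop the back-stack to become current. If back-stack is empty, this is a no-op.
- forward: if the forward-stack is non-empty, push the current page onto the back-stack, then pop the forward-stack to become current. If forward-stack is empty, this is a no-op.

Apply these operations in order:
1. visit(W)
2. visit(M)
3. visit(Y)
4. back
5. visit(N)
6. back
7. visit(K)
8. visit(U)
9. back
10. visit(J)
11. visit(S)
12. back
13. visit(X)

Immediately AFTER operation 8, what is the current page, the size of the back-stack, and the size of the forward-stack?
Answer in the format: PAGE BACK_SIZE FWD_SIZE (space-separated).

After 1 (visit(W)): cur=W back=1 fwd=0
After 2 (visit(M)): cur=M back=2 fwd=0
After 3 (visit(Y)): cur=Y back=3 fwd=0
After 4 (back): cur=M back=2 fwd=1
After 5 (visit(N)): cur=N back=3 fwd=0
After 6 (back): cur=M back=2 fwd=1
After 7 (visit(K)): cur=K back=3 fwd=0
After 8 (visit(U)): cur=U back=4 fwd=0

U 4 0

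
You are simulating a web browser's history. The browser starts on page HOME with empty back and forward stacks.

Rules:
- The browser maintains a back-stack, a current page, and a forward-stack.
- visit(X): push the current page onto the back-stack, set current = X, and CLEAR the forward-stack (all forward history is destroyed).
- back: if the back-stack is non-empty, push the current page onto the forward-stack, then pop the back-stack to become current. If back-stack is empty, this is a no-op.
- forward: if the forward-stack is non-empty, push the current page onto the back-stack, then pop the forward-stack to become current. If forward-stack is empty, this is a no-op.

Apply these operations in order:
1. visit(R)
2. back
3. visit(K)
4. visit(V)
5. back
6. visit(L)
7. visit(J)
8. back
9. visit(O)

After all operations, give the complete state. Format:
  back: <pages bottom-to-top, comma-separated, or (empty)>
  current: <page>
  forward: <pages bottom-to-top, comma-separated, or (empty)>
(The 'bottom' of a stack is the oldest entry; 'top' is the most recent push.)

Answer: back: HOME,K,L
current: O
forward: (empty)

Derivation:
After 1 (visit(R)): cur=R back=1 fwd=0
After 2 (back): cur=HOME back=0 fwd=1
After 3 (visit(K)): cur=K back=1 fwd=0
After 4 (visit(V)): cur=V back=2 fwd=0
After 5 (back): cur=K back=1 fwd=1
After 6 (visit(L)): cur=L back=2 fwd=0
After 7 (visit(J)): cur=J back=3 fwd=0
After 8 (back): cur=L back=2 fwd=1
After 9 (visit(O)): cur=O back=3 fwd=0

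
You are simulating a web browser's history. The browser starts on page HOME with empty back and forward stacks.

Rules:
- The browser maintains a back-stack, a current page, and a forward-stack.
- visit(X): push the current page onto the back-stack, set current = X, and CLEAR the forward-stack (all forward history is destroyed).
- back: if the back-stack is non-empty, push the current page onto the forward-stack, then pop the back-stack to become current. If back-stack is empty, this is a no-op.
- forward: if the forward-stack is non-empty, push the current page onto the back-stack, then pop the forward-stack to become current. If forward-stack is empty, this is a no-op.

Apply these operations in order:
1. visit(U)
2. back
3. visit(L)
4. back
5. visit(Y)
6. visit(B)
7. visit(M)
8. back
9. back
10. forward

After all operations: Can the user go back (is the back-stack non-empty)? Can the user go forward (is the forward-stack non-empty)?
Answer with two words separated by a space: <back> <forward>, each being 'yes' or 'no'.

After 1 (visit(U)): cur=U back=1 fwd=0
After 2 (back): cur=HOME back=0 fwd=1
After 3 (visit(L)): cur=L back=1 fwd=0
After 4 (back): cur=HOME back=0 fwd=1
After 5 (visit(Y)): cur=Y back=1 fwd=0
After 6 (visit(B)): cur=B back=2 fwd=0
After 7 (visit(M)): cur=M back=3 fwd=0
After 8 (back): cur=B back=2 fwd=1
After 9 (back): cur=Y back=1 fwd=2
After 10 (forward): cur=B back=2 fwd=1

Answer: yes yes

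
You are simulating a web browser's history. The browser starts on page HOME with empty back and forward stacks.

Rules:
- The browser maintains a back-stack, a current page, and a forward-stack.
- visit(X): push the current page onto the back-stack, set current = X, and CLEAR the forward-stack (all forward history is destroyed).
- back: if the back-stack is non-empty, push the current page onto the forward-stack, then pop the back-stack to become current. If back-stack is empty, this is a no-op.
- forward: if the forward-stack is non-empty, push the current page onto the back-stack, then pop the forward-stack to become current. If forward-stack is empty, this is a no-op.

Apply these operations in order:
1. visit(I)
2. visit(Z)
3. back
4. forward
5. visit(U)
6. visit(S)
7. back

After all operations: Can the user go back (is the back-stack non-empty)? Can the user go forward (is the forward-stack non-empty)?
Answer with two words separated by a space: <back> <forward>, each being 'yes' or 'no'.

Answer: yes yes

Derivation:
After 1 (visit(I)): cur=I back=1 fwd=0
After 2 (visit(Z)): cur=Z back=2 fwd=0
After 3 (back): cur=I back=1 fwd=1
After 4 (forward): cur=Z back=2 fwd=0
After 5 (visit(U)): cur=U back=3 fwd=0
After 6 (visit(S)): cur=S back=4 fwd=0
After 7 (back): cur=U back=3 fwd=1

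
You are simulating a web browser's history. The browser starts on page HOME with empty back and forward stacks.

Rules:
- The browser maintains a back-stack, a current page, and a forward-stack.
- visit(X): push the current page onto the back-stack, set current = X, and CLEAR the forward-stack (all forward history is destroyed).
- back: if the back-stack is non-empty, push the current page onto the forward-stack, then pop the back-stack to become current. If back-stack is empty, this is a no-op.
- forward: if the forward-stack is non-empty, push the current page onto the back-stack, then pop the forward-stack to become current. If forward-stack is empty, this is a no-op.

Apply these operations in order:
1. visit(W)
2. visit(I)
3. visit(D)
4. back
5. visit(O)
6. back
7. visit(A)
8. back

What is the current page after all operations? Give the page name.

After 1 (visit(W)): cur=W back=1 fwd=0
After 2 (visit(I)): cur=I back=2 fwd=0
After 3 (visit(D)): cur=D back=3 fwd=0
After 4 (back): cur=I back=2 fwd=1
After 5 (visit(O)): cur=O back=3 fwd=0
After 6 (back): cur=I back=2 fwd=1
After 7 (visit(A)): cur=A back=3 fwd=0
After 8 (back): cur=I back=2 fwd=1

Answer: I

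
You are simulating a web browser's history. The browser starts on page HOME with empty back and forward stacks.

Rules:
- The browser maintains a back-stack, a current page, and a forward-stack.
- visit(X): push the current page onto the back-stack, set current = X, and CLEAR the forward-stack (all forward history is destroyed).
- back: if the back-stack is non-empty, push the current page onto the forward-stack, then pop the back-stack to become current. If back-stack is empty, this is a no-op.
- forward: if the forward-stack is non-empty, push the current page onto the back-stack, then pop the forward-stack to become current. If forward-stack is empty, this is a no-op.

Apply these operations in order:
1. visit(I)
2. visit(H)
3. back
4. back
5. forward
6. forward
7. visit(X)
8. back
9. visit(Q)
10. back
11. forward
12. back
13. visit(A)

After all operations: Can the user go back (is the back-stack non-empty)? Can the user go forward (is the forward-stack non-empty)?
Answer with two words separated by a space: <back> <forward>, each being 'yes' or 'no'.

After 1 (visit(I)): cur=I back=1 fwd=0
After 2 (visit(H)): cur=H back=2 fwd=0
After 3 (back): cur=I back=1 fwd=1
After 4 (back): cur=HOME back=0 fwd=2
After 5 (forward): cur=I back=1 fwd=1
After 6 (forward): cur=H back=2 fwd=0
After 7 (visit(X)): cur=X back=3 fwd=0
After 8 (back): cur=H back=2 fwd=1
After 9 (visit(Q)): cur=Q back=3 fwd=0
After 10 (back): cur=H back=2 fwd=1
After 11 (forward): cur=Q back=3 fwd=0
After 12 (back): cur=H back=2 fwd=1
After 13 (visit(A)): cur=A back=3 fwd=0

Answer: yes no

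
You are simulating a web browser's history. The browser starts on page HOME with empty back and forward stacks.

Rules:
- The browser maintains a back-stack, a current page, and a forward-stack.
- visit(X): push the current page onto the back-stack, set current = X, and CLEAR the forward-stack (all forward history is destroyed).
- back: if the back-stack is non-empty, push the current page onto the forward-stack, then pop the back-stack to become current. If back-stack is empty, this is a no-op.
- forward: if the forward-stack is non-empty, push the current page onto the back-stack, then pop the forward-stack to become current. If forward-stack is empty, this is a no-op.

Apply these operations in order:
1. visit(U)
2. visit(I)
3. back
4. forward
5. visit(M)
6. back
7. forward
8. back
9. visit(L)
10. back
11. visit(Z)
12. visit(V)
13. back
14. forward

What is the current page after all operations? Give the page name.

After 1 (visit(U)): cur=U back=1 fwd=0
After 2 (visit(I)): cur=I back=2 fwd=0
After 3 (back): cur=U back=1 fwd=1
After 4 (forward): cur=I back=2 fwd=0
After 5 (visit(M)): cur=M back=3 fwd=0
After 6 (back): cur=I back=2 fwd=1
After 7 (forward): cur=M back=3 fwd=0
After 8 (back): cur=I back=2 fwd=1
After 9 (visit(L)): cur=L back=3 fwd=0
After 10 (back): cur=I back=2 fwd=1
After 11 (visit(Z)): cur=Z back=3 fwd=0
After 12 (visit(V)): cur=V back=4 fwd=0
After 13 (back): cur=Z back=3 fwd=1
After 14 (forward): cur=V back=4 fwd=0

Answer: V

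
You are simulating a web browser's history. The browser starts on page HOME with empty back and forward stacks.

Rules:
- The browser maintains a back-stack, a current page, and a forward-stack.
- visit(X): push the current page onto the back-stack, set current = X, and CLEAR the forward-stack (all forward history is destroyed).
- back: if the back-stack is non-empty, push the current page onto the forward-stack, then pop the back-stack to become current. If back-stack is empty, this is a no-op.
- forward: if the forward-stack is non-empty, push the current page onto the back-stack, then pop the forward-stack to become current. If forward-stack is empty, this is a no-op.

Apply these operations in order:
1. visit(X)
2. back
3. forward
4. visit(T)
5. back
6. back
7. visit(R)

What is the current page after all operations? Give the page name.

After 1 (visit(X)): cur=X back=1 fwd=0
After 2 (back): cur=HOME back=0 fwd=1
After 3 (forward): cur=X back=1 fwd=0
After 4 (visit(T)): cur=T back=2 fwd=0
After 5 (back): cur=X back=1 fwd=1
After 6 (back): cur=HOME back=0 fwd=2
After 7 (visit(R)): cur=R back=1 fwd=0

Answer: R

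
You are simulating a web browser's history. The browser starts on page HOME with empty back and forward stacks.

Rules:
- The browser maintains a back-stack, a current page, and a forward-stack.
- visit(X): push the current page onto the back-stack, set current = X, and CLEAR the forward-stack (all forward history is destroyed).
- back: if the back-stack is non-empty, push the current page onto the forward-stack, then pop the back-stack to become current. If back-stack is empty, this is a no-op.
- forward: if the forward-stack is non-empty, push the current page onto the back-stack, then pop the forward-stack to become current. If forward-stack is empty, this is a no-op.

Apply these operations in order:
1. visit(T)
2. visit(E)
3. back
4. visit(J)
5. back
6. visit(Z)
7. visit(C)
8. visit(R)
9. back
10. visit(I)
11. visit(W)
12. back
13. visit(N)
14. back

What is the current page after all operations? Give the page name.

After 1 (visit(T)): cur=T back=1 fwd=0
After 2 (visit(E)): cur=E back=2 fwd=0
After 3 (back): cur=T back=1 fwd=1
After 4 (visit(J)): cur=J back=2 fwd=0
After 5 (back): cur=T back=1 fwd=1
After 6 (visit(Z)): cur=Z back=2 fwd=0
After 7 (visit(C)): cur=C back=3 fwd=0
After 8 (visit(R)): cur=R back=4 fwd=0
After 9 (back): cur=C back=3 fwd=1
After 10 (visit(I)): cur=I back=4 fwd=0
After 11 (visit(W)): cur=W back=5 fwd=0
After 12 (back): cur=I back=4 fwd=1
After 13 (visit(N)): cur=N back=5 fwd=0
After 14 (back): cur=I back=4 fwd=1

Answer: I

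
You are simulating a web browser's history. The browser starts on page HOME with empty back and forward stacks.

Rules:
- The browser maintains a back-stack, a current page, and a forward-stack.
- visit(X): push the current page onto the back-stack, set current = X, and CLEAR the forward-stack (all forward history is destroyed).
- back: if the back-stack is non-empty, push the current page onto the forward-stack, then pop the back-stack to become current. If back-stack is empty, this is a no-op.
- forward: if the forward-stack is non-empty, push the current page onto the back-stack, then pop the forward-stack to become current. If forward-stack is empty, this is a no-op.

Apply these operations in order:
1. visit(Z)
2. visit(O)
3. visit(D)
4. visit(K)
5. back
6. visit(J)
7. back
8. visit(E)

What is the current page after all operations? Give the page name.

Answer: E

Derivation:
After 1 (visit(Z)): cur=Z back=1 fwd=0
After 2 (visit(O)): cur=O back=2 fwd=0
After 3 (visit(D)): cur=D back=3 fwd=0
After 4 (visit(K)): cur=K back=4 fwd=0
After 5 (back): cur=D back=3 fwd=1
After 6 (visit(J)): cur=J back=4 fwd=0
After 7 (back): cur=D back=3 fwd=1
After 8 (visit(E)): cur=E back=4 fwd=0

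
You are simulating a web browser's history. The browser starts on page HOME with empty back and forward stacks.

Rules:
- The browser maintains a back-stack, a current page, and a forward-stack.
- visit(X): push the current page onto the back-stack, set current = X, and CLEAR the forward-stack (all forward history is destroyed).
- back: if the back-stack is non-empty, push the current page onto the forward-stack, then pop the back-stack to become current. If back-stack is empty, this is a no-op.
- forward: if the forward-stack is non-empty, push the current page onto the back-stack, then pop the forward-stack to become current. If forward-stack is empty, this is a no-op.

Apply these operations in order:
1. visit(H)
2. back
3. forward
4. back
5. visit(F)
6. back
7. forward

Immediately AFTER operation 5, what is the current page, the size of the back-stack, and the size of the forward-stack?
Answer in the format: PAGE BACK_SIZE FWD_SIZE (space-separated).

After 1 (visit(H)): cur=H back=1 fwd=0
After 2 (back): cur=HOME back=0 fwd=1
After 3 (forward): cur=H back=1 fwd=0
After 4 (back): cur=HOME back=0 fwd=1
After 5 (visit(F)): cur=F back=1 fwd=0

F 1 0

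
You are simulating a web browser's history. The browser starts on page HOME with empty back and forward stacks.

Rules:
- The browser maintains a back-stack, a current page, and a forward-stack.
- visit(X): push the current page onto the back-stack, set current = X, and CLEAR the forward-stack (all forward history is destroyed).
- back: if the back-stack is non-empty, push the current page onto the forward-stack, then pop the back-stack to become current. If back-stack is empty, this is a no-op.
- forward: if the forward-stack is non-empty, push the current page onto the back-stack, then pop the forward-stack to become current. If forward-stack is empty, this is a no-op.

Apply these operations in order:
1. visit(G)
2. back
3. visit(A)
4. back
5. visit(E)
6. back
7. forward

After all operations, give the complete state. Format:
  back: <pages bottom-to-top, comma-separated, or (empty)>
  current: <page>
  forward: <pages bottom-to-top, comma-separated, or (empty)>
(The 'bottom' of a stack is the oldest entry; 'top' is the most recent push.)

After 1 (visit(G)): cur=G back=1 fwd=0
After 2 (back): cur=HOME back=0 fwd=1
After 3 (visit(A)): cur=A back=1 fwd=0
After 4 (back): cur=HOME back=0 fwd=1
After 5 (visit(E)): cur=E back=1 fwd=0
After 6 (back): cur=HOME back=0 fwd=1
After 7 (forward): cur=E back=1 fwd=0

Answer: back: HOME
current: E
forward: (empty)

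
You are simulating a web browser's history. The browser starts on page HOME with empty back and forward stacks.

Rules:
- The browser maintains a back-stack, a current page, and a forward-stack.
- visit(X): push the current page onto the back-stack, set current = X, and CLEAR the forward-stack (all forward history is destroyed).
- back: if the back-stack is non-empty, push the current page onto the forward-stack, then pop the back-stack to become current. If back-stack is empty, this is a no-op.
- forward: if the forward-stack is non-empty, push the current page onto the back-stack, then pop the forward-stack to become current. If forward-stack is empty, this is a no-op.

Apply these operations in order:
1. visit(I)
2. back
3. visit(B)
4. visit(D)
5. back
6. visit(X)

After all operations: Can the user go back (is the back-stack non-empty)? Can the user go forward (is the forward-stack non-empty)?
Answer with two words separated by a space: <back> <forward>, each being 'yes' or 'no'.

After 1 (visit(I)): cur=I back=1 fwd=0
After 2 (back): cur=HOME back=0 fwd=1
After 3 (visit(B)): cur=B back=1 fwd=0
After 4 (visit(D)): cur=D back=2 fwd=0
After 5 (back): cur=B back=1 fwd=1
After 6 (visit(X)): cur=X back=2 fwd=0

Answer: yes no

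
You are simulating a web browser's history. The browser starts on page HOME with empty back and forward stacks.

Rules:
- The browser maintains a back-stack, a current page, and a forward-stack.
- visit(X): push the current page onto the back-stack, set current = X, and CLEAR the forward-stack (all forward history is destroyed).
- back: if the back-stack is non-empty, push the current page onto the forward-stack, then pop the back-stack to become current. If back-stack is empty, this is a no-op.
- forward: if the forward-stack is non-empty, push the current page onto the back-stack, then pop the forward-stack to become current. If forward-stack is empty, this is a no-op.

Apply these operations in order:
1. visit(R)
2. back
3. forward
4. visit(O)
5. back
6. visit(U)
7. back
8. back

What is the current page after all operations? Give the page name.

Answer: HOME

Derivation:
After 1 (visit(R)): cur=R back=1 fwd=0
After 2 (back): cur=HOME back=0 fwd=1
After 3 (forward): cur=R back=1 fwd=0
After 4 (visit(O)): cur=O back=2 fwd=0
After 5 (back): cur=R back=1 fwd=1
After 6 (visit(U)): cur=U back=2 fwd=0
After 7 (back): cur=R back=1 fwd=1
After 8 (back): cur=HOME back=0 fwd=2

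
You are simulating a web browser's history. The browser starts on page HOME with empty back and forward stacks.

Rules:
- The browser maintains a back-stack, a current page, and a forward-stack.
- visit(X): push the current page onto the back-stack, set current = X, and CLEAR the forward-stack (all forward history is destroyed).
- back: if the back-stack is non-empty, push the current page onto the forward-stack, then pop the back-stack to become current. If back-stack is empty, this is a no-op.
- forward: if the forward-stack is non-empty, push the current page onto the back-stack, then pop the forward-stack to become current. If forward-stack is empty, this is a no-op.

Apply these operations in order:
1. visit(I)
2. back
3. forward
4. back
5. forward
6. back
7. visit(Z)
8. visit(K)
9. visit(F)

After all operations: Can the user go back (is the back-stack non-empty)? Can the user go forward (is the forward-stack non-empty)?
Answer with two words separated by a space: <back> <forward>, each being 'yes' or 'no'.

Answer: yes no

Derivation:
After 1 (visit(I)): cur=I back=1 fwd=0
After 2 (back): cur=HOME back=0 fwd=1
After 3 (forward): cur=I back=1 fwd=0
After 4 (back): cur=HOME back=0 fwd=1
After 5 (forward): cur=I back=1 fwd=0
After 6 (back): cur=HOME back=0 fwd=1
After 7 (visit(Z)): cur=Z back=1 fwd=0
After 8 (visit(K)): cur=K back=2 fwd=0
After 9 (visit(F)): cur=F back=3 fwd=0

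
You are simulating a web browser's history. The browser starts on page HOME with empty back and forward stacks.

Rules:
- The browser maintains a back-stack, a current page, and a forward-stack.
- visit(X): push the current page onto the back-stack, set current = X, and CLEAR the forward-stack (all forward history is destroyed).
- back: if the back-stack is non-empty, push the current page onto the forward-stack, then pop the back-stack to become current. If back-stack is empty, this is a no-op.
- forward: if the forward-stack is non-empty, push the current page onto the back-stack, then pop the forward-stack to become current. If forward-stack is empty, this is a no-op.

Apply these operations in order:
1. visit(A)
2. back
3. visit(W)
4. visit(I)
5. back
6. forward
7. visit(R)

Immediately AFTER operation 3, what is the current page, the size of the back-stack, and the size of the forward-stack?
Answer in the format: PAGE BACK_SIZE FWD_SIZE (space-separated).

After 1 (visit(A)): cur=A back=1 fwd=0
After 2 (back): cur=HOME back=0 fwd=1
After 3 (visit(W)): cur=W back=1 fwd=0

W 1 0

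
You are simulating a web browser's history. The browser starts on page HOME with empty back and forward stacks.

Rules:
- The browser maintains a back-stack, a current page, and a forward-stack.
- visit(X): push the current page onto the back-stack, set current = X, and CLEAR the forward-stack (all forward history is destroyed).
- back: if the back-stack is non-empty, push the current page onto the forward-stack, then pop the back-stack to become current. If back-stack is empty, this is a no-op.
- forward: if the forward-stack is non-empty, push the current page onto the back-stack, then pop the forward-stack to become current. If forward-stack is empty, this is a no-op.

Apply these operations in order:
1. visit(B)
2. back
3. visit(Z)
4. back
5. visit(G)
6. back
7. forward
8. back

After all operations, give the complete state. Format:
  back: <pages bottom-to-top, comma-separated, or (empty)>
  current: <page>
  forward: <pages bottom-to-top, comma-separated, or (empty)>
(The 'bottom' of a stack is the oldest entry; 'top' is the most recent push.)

After 1 (visit(B)): cur=B back=1 fwd=0
After 2 (back): cur=HOME back=0 fwd=1
After 3 (visit(Z)): cur=Z back=1 fwd=0
After 4 (back): cur=HOME back=0 fwd=1
After 5 (visit(G)): cur=G back=1 fwd=0
After 6 (back): cur=HOME back=0 fwd=1
After 7 (forward): cur=G back=1 fwd=0
After 8 (back): cur=HOME back=0 fwd=1

Answer: back: (empty)
current: HOME
forward: G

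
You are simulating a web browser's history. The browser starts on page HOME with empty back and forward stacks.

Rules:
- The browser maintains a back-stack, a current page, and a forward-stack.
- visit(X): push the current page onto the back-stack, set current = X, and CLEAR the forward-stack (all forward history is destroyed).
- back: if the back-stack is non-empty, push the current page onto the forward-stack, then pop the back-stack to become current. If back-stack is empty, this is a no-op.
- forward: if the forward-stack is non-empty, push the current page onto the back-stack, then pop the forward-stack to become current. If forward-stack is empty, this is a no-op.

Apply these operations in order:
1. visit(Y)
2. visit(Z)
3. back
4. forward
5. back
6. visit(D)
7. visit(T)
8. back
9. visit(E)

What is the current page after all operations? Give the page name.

Answer: E

Derivation:
After 1 (visit(Y)): cur=Y back=1 fwd=0
After 2 (visit(Z)): cur=Z back=2 fwd=0
After 3 (back): cur=Y back=1 fwd=1
After 4 (forward): cur=Z back=2 fwd=0
After 5 (back): cur=Y back=1 fwd=1
After 6 (visit(D)): cur=D back=2 fwd=0
After 7 (visit(T)): cur=T back=3 fwd=0
After 8 (back): cur=D back=2 fwd=1
After 9 (visit(E)): cur=E back=3 fwd=0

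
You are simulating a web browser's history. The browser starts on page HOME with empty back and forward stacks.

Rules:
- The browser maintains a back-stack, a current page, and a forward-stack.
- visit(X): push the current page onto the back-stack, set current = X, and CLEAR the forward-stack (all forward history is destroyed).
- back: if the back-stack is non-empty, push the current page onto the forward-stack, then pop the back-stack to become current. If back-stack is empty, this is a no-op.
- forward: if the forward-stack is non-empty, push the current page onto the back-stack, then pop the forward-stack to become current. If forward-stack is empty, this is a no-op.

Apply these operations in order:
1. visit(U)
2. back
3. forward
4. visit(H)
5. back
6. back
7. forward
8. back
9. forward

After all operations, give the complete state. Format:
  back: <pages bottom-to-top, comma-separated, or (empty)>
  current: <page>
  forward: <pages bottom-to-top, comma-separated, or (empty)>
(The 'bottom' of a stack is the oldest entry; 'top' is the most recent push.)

After 1 (visit(U)): cur=U back=1 fwd=0
After 2 (back): cur=HOME back=0 fwd=1
After 3 (forward): cur=U back=1 fwd=0
After 4 (visit(H)): cur=H back=2 fwd=0
After 5 (back): cur=U back=1 fwd=1
After 6 (back): cur=HOME back=0 fwd=2
After 7 (forward): cur=U back=1 fwd=1
After 8 (back): cur=HOME back=0 fwd=2
After 9 (forward): cur=U back=1 fwd=1

Answer: back: HOME
current: U
forward: H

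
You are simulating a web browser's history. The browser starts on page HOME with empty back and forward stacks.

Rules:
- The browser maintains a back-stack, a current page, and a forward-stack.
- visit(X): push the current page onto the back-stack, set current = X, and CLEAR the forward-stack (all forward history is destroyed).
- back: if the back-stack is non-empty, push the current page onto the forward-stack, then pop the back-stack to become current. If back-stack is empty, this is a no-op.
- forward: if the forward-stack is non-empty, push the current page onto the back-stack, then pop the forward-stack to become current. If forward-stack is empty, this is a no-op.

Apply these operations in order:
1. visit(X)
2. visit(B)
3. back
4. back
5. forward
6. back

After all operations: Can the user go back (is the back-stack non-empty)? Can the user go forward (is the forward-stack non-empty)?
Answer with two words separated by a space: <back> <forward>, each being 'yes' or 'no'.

After 1 (visit(X)): cur=X back=1 fwd=0
After 2 (visit(B)): cur=B back=2 fwd=0
After 3 (back): cur=X back=1 fwd=1
After 4 (back): cur=HOME back=0 fwd=2
After 5 (forward): cur=X back=1 fwd=1
After 6 (back): cur=HOME back=0 fwd=2

Answer: no yes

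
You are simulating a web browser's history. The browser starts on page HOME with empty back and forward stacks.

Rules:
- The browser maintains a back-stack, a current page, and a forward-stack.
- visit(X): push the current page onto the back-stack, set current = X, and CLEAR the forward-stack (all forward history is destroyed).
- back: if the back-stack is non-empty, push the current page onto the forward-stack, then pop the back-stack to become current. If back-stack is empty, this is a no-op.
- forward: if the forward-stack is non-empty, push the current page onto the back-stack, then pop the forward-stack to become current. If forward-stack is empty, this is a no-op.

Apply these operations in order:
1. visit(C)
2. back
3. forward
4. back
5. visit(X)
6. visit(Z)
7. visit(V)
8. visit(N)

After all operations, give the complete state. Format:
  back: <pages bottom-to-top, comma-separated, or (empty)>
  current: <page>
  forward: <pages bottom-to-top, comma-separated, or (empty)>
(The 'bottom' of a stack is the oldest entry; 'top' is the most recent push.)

Answer: back: HOME,X,Z,V
current: N
forward: (empty)

Derivation:
After 1 (visit(C)): cur=C back=1 fwd=0
After 2 (back): cur=HOME back=0 fwd=1
After 3 (forward): cur=C back=1 fwd=0
After 4 (back): cur=HOME back=0 fwd=1
After 5 (visit(X)): cur=X back=1 fwd=0
After 6 (visit(Z)): cur=Z back=2 fwd=0
After 7 (visit(V)): cur=V back=3 fwd=0
After 8 (visit(N)): cur=N back=4 fwd=0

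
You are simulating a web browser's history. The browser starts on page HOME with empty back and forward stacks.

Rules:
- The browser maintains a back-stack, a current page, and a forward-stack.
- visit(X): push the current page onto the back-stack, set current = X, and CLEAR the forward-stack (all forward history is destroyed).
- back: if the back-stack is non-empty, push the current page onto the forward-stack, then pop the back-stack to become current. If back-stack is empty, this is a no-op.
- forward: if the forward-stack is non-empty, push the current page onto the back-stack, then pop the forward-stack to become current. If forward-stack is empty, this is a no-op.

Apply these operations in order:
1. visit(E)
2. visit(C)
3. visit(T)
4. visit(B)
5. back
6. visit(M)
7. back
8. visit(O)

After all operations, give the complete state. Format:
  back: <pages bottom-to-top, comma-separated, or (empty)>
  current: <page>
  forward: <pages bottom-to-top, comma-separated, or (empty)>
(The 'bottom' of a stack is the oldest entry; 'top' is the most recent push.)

Answer: back: HOME,E,C,T
current: O
forward: (empty)

Derivation:
After 1 (visit(E)): cur=E back=1 fwd=0
After 2 (visit(C)): cur=C back=2 fwd=0
After 3 (visit(T)): cur=T back=3 fwd=0
After 4 (visit(B)): cur=B back=4 fwd=0
After 5 (back): cur=T back=3 fwd=1
After 6 (visit(M)): cur=M back=4 fwd=0
After 7 (back): cur=T back=3 fwd=1
After 8 (visit(O)): cur=O back=4 fwd=0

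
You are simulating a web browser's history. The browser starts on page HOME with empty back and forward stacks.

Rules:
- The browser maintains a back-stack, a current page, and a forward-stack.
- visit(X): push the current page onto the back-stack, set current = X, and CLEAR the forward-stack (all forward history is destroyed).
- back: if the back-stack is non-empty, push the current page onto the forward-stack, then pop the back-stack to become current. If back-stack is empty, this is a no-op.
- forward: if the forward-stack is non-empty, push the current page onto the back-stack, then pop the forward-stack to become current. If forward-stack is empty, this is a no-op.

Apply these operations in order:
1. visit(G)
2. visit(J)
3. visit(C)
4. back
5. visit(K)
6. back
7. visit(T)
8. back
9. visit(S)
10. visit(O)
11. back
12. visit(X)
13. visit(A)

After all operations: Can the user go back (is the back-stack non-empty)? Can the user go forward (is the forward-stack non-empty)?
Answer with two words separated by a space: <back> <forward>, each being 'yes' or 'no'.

After 1 (visit(G)): cur=G back=1 fwd=0
After 2 (visit(J)): cur=J back=2 fwd=0
After 3 (visit(C)): cur=C back=3 fwd=0
After 4 (back): cur=J back=2 fwd=1
After 5 (visit(K)): cur=K back=3 fwd=0
After 6 (back): cur=J back=2 fwd=1
After 7 (visit(T)): cur=T back=3 fwd=0
After 8 (back): cur=J back=2 fwd=1
After 9 (visit(S)): cur=S back=3 fwd=0
After 10 (visit(O)): cur=O back=4 fwd=0
After 11 (back): cur=S back=3 fwd=1
After 12 (visit(X)): cur=X back=4 fwd=0
After 13 (visit(A)): cur=A back=5 fwd=0

Answer: yes no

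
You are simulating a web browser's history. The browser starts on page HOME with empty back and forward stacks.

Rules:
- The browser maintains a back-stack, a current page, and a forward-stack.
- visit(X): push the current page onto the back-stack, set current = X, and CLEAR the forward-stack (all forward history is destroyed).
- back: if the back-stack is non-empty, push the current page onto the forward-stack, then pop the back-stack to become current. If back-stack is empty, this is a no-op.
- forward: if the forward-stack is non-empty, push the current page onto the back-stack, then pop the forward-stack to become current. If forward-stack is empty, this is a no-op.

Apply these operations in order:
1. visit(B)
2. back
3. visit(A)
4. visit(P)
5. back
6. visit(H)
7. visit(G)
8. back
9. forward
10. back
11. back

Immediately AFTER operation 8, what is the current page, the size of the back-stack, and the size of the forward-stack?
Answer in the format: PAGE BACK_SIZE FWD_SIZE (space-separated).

After 1 (visit(B)): cur=B back=1 fwd=0
After 2 (back): cur=HOME back=0 fwd=1
After 3 (visit(A)): cur=A back=1 fwd=0
After 4 (visit(P)): cur=P back=2 fwd=0
After 5 (back): cur=A back=1 fwd=1
After 6 (visit(H)): cur=H back=2 fwd=0
After 7 (visit(G)): cur=G back=3 fwd=0
After 8 (back): cur=H back=2 fwd=1

H 2 1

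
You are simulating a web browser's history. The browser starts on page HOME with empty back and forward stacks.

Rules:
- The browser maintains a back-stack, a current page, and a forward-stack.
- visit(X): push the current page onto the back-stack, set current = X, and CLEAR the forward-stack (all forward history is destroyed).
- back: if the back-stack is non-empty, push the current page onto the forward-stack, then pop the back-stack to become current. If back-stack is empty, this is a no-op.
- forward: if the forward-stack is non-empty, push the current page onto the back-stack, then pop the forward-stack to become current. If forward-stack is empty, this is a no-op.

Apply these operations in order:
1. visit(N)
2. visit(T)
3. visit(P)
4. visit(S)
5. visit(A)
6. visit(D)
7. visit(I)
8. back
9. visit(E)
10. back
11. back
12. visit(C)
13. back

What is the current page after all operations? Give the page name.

Answer: A

Derivation:
After 1 (visit(N)): cur=N back=1 fwd=0
After 2 (visit(T)): cur=T back=2 fwd=0
After 3 (visit(P)): cur=P back=3 fwd=0
After 4 (visit(S)): cur=S back=4 fwd=0
After 5 (visit(A)): cur=A back=5 fwd=0
After 6 (visit(D)): cur=D back=6 fwd=0
After 7 (visit(I)): cur=I back=7 fwd=0
After 8 (back): cur=D back=6 fwd=1
After 9 (visit(E)): cur=E back=7 fwd=0
After 10 (back): cur=D back=6 fwd=1
After 11 (back): cur=A back=5 fwd=2
After 12 (visit(C)): cur=C back=6 fwd=0
After 13 (back): cur=A back=5 fwd=1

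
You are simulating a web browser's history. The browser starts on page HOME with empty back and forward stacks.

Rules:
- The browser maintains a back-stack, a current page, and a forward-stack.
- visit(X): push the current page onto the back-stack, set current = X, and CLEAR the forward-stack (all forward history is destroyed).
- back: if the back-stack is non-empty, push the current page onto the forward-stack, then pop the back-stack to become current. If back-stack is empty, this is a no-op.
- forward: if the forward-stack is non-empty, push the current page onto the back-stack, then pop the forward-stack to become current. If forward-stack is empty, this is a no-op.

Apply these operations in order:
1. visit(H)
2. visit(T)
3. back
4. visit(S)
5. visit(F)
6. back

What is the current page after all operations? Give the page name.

After 1 (visit(H)): cur=H back=1 fwd=0
After 2 (visit(T)): cur=T back=2 fwd=0
After 3 (back): cur=H back=1 fwd=1
After 4 (visit(S)): cur=S back=2 fwd=0
After 5 (visit(F)): cur=F back=3 fwd=0
After 6 (back): cur=S back=2 fwd=1

Answer: S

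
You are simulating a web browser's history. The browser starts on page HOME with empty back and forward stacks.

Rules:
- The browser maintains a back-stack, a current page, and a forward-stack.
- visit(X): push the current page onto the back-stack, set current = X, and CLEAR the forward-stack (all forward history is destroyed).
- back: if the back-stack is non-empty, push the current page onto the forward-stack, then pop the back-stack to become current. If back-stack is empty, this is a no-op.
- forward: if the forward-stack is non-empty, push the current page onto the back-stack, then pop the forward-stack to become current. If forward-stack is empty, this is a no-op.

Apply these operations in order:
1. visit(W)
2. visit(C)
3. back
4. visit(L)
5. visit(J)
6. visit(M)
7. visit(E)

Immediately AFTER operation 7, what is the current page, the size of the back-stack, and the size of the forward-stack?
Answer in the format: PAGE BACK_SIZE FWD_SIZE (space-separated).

After 1 (visit(W)): cur=W back=1 fwd=0
After 2 (visit(C)): cur=C back=2 fwd=0
After 3 (back): cur=W back=1 fwd=1
After 4 (visit(L)): cur=L back=2 fwd=0
After 5 (visit(J)): cur=J back=3 fwd=0
After 6 (visit(M)): cur=M back=4 fwd=0
After 7 (visit(E)): cur=E back=5 fwd=0

E 5 0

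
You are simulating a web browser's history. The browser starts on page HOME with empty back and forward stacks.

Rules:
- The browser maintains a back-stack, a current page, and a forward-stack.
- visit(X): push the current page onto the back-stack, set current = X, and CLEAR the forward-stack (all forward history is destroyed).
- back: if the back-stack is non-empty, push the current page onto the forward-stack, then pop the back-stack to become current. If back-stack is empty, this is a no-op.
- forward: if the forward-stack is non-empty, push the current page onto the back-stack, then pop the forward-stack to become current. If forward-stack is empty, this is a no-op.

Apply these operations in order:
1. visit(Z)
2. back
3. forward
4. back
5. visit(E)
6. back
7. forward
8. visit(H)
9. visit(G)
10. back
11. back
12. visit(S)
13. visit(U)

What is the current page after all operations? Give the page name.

After 1 (visit(Z)): cur=Z back=1 fwd=0
After 2 (back): cur=HOME back=0 fwd=1
After 3 (forward): cur=Z back=1 fwd=0
After 4 (back): cur=HOME back=0 fwd=1
After 5 (visit(E)): cur=E back=1 fwd=0
After 6 (back): cur=HOME back=0 fwd=1
After 7 (forward): cur=E back=1 fwd=0
After 8 (visit(H)): cur=H back=2 fwd=0
After 9 (visit(G)): cur=G back=3 fwd=0
After 10 (back): cur=H back=2 fwd=1
After 11 (back): cur=E back=1 fwd=2
After 12 (visit(S)): cur=S back=2 fwd=0
After 13 (visit(U)): cur=U back=3 fwd=0

Answer: U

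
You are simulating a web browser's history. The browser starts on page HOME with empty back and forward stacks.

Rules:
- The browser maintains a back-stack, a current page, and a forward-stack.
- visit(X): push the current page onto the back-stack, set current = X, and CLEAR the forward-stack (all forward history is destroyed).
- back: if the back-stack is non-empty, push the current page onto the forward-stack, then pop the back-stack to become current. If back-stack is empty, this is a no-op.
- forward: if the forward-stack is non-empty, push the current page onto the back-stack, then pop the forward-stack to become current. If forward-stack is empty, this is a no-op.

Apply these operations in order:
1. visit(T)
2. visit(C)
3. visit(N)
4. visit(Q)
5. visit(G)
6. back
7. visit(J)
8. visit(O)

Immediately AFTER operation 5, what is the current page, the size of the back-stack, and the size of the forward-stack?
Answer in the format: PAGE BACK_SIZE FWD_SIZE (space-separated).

After 1 (visit(T)): cur=T back=1 fwd=0
After 2 (visit(C)): cur=C back=2 fwd=0
After 3 (visit(N)): cur=N back=3 fwd=0
After 4 (visit(Q)): cur=Q back=4 fwd=0
After 5 (visit(G)): cur=G back=5 fwd=0

G 5 0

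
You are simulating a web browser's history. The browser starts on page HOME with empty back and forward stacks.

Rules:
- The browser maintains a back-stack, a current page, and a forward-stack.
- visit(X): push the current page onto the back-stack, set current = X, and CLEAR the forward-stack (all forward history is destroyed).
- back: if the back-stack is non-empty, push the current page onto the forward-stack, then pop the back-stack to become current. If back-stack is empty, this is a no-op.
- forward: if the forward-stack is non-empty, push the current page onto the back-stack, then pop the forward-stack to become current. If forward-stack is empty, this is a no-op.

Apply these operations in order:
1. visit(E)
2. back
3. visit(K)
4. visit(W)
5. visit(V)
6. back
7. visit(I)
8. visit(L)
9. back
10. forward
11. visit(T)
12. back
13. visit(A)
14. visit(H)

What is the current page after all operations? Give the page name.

After 1 (visit(E)): cur=E back=1 fwd=0
After 2 (back): cur=HOME back=0 fwd=1
After 3 (visit(K)): cur=K back=1 fwd=0
After 4 (visit(W)): cur=W back=2 fwd=0
After 5 (visit(V)): cur=V back=3 fwd=0
After 6 (back): cur=W back=2 fwd=1
After 7 (visit(I)): cur=I back=3 fwd=0
After 8 (visit(L)): cur=L back=4 fwd=0
After 9 (back): cur=I back=3 fwd=1
After 10 (forward): cur=L back=4 fwd=0
After 11 (visit(T)): cur=T back=5 fwd=0
After 12 (back): cur=L back=4 fwd=1
After 13 (visit(A)): cur=A back=5 fwd=0
After 14 (visit(H)): cur=H back=6 fwd=0

Answer: H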